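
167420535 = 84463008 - -82957527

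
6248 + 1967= 8215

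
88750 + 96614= 185364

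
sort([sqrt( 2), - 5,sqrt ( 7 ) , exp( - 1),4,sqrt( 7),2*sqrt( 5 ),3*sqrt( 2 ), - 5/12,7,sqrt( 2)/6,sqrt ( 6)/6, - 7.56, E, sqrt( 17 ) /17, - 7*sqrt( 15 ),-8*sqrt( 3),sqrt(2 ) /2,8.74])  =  [ - 7*sqrt(15 ), - 8*sqrt(3),  -  7.56, - 5, - 5/12,sqrt(2 )/6, sqrt(17 )/17,  exp( - 1 ), sqrt( 6)/6, sqrt( 2)/2 , sqrt(2), sqrt( 7),sqrt( 7),E,  4, 3*sqrt( 2), 2*sqrt (5),  7,  8.74 ] 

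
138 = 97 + 41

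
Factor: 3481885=5^1*11^1*29^1*37^1*59^1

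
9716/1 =9716 = 9716.00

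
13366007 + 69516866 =82882873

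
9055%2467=1654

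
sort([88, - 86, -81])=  [  -  86 , - 81,88 ] 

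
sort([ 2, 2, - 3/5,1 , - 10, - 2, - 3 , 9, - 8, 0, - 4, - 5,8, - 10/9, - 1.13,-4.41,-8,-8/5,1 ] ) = [-10, - 8, - 8 ,  -  5 , - 4.41,-4, - 3, - 2, - 8/5,-1.13 ,  -  10/9,  -  3/5,0, 1,1,2, 2,8, 9]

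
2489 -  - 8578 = 11067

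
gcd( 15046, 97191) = 1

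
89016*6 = 534096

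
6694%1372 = 1206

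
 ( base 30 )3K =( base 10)110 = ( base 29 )3N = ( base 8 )156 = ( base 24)4e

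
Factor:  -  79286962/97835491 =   -  2^1 * 13^( - 1)*19^1*23^ (  -  1)*311^1 * 6709^1*327209^( - 1)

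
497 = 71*7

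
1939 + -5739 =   -  3800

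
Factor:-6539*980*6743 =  - 43210627460 = - 2^2* 5^1*7^2*11^1*13^1*503^1*613^1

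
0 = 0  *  521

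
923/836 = 923/836 = 1.10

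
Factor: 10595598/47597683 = 2^1 * 3^1* 7^( - 1)*13^1*135841^1*6799669^(- 1)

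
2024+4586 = 6610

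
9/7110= 1/790 =0.00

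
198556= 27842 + 170714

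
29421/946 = 31 + 95/946=31.10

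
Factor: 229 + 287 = 2^2*3^1*43^1  =  516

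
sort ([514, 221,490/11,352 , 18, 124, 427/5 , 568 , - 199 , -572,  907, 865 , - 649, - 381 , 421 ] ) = [- 649,-572 , - 381, - 199,18, 490/11,427/5,124,221,352,421,514 , 568,  865 , 907 ]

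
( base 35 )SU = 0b1111110010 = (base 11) 839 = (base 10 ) 1010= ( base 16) 3F2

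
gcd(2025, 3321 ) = 81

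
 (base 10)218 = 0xda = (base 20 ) AI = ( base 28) 7m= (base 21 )a8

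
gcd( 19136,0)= 19136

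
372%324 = 48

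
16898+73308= 90206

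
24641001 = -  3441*(  -  7161)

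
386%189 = 8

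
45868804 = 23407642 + 22461162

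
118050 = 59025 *2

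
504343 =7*72049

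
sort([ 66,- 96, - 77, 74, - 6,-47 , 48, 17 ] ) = [-96, - 77,-47, - 6,17, 48, 66, 74] 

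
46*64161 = 2951406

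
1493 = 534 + 959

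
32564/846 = 38 + 208/423= 38.49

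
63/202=63/202 = 0.31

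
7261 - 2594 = 4667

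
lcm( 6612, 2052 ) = 59508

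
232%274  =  232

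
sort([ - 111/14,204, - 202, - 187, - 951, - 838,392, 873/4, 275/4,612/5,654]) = [-951,-838, - 202, - 187, - 111/14, 275/4,612/5, 204, 873/4,392,654]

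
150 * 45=6750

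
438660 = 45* 9748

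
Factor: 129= 3^1 * 43^1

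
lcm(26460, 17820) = 873180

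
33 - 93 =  - 60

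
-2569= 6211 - 8780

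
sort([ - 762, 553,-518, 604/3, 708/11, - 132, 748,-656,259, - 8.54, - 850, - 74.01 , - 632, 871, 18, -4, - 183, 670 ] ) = [-850,- 762 , - 656,  -  632, - 518, - 183, - 132 ,-74.01, - 8.54,- 4, 18,708/11, 604/3,  259, 553 , 670, 748, 871]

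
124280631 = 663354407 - 539073776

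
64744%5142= 3040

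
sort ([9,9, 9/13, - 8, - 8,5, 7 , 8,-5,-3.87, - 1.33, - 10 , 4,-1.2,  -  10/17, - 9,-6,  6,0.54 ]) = [ - 10, - 9, - 8 , - 8, - 6, - 5,-3.87, - 1.33 , - 1.2, - 10/17,0.54,  9/13,  4,5,6,7,8,9,9]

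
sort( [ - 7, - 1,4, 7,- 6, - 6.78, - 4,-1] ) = [ - 7, - 6.78, -6 , - 4, - 1 ,-1,4,7]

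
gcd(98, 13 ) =1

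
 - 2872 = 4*( - 718) 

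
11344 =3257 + 8087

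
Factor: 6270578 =2^1*71^1*44159^1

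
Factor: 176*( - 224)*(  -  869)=34259456  =  2^9*7^1 * 11^2*79^1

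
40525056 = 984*41184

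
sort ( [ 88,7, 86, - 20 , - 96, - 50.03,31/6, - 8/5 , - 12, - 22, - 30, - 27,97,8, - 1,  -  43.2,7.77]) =[ - 96, - 50.03, - 43.2,  -  30, - 27 ,-22, - 20,-12, - 8/5 , - 1,31/6,7, 7.77, 8 , 86, 88, 97 ]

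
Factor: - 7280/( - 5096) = 10/7 = 2^1*5^1*7^( - 1)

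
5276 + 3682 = 8958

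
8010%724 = 46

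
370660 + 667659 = 1038319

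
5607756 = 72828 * 77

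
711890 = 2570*277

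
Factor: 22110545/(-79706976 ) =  - 2^( - 5 )*3^( - 1)*5^1*19^ ( - 1 ) * 59^1*89^(-1)*241^1*311^1 *491^( - 1)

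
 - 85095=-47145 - 37950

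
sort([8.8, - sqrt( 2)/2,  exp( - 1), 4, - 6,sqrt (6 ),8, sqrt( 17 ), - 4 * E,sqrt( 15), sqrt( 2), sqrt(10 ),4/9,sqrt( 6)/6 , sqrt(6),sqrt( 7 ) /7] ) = [ - 4*E,- 6, - sqrt( 2 )/2,exp(-1 ), sqrt( 7)/7,sqrt( 6)/6, 4/9, sqrt( 2), sqrt (6) , sqrt(6),  sqrt( 10),sqrt(15), 4,sqrt( 17), 8,8.8]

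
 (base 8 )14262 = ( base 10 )6322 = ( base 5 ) 200242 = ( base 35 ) 55m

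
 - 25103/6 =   -  4184 + 1/6 = -4183.83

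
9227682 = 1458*6329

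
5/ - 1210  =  - 1/242= -0.00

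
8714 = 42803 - 34089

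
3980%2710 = 1270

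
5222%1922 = 1378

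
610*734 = 447740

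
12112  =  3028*4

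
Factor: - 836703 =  - 3^3*7^1*19^1 * 233^1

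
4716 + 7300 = 12016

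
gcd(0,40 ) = 40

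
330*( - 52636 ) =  - 17369880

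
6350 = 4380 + 1970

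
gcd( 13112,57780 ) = 4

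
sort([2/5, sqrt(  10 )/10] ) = [ sqrt(10 ) /10,2/5] 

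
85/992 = 85/992 =0.09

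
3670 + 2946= 6616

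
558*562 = 313596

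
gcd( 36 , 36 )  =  36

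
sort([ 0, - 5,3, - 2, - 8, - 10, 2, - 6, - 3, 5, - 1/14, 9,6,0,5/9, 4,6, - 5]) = [-10, - 8, - 6, - 5, - 5,-3, - 2,-1/14, 0, 0, 5/9, 2,  3, 4, 5,  6,6 , 9]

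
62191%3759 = 2047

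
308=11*28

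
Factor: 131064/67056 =43/22 = 2^( - 1)*11^( - 1 )*43^1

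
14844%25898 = 14844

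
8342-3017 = 5325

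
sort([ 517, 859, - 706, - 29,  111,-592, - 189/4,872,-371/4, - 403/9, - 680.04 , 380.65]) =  [  -  706,  -  680.04, - 592, - 371/4 , - 189/4, - 403/9, - 29,111, 380.65,517, 859,872 ] 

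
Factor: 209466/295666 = 243/343=3^5*7^( - 3)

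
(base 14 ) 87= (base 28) 47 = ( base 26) 4f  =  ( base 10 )119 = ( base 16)77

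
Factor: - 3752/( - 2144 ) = 7/4 = 2^( - 2)*7^1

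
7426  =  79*94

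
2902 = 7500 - 4598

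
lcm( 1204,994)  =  85484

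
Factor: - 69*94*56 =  - 2^4*3^1*7^1*23^1*47^1=-363216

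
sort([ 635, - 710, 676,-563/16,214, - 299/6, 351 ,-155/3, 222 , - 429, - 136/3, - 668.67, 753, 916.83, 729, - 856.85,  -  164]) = [-856.85, - 710,-668.67,-429,-164, - 155/3,-299/6,  -  136/3, - 563/16, 214, 222, 351, 635, 676, 729,  753, 916.83] 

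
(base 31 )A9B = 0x26ac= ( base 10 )9900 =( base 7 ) 40602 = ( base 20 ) 14F0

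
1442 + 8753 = 10195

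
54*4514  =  243756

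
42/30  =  7/5 = 1.40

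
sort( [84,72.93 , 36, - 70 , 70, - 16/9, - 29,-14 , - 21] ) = [ - 70, - 29,-21, - 14,-16/9, 36 , 70,72.93, 84 ]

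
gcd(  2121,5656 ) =707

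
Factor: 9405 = 3^2*5^1*11^1*19^1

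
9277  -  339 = 8938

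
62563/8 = 7820 + 3/8 = 7820.38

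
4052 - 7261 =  - 3209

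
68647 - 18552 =50095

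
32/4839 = 32/4839=0.01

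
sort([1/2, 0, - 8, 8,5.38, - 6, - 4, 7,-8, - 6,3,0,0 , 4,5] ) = [-8, - 8, - 6, -6, - 4,0,0,0, 1/2, 3,4,5,  5.38,7 , 8]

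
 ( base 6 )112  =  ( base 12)38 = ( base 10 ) 44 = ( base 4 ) 230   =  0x2C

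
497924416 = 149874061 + 348050355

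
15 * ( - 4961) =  - 74415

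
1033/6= 172 + 1/6 = 172.17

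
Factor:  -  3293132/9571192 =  - 2^(  -  1 )*823283^1*1196399^(-1 ) = - 823283/2392798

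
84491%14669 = 11146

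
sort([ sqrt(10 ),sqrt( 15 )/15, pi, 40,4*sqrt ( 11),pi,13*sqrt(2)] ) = [sqrt(15 ) /15,pi, pi, sqrt( 10), 4*sqrt(11 ),13*sqrt(2 ),40 ]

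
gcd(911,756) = 1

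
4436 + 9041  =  13477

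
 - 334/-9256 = 167/4628 = 0.04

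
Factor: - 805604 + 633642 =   -  2^1*7^1 * 71^1*173^1= - 171962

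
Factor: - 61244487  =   - 3^2 * 6804943^1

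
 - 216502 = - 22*9841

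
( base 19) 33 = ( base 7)114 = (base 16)3C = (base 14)44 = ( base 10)60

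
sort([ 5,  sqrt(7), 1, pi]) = [1,sqrt(7), pi,5 ]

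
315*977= 307755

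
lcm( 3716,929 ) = 3716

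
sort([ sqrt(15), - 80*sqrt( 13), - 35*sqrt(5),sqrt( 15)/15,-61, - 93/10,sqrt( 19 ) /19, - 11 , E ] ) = [  -  80*sqrt ( 13), - 35 * sqrt(5), - 61,  -  11, - 93/10,sqrt( 19 ) /19,  sqrt (15 )/15,E,sqrt( 15 ) ] 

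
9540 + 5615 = 15155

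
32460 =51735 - 19275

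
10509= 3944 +6565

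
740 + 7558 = 8298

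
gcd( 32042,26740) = 2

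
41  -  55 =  - 14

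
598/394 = 299/197 =1.52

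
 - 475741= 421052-896793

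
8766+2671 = 11437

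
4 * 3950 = 15800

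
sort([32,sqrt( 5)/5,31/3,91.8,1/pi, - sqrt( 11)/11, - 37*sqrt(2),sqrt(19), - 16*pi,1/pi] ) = [ - 37*sqrt(2 ) , - 16*pi,-sqrt( 11)/11,1/pi , 1/pi,sqrt( 5 ) /5,sqrt( 19),31/3,32,91.8 ]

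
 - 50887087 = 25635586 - 76522673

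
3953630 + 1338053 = 5291683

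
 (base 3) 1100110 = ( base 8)1730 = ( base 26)1BM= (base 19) 2df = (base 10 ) 984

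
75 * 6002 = 450150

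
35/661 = 35/661  =  0.05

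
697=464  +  233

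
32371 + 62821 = 95192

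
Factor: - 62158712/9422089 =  -2^3*7^1*11^1*227^ ( - 1)*41507^( - 1 )*100907^1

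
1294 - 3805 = -2511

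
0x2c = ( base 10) 44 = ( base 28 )1g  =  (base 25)1J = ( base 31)1D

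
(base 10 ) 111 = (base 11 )A1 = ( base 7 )216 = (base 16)6F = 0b1101111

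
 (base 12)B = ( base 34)b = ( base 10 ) 11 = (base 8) 13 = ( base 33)B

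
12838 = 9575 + 3263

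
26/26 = 1 =1.00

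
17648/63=280  +  8/63=280.13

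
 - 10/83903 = - 10/83903 = - 0.00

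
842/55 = 842/55 = 15.31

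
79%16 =15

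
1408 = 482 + 926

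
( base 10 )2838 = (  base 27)3o3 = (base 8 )5426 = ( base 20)71i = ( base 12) 1786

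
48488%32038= 16450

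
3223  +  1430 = 4653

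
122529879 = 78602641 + 43927238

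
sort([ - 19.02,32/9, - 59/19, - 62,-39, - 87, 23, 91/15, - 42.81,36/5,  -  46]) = [ - 87, - 62 , - 46, - 42.81, - 39,- 19.02, - 59/19,  32/9, 91/15,36/5, 23] 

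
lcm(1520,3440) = 65360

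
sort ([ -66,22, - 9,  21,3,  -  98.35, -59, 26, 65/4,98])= [  -  98.35, - 66 , - 59, -9 , 3,65/4, 21, 22, 26, 98]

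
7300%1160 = 340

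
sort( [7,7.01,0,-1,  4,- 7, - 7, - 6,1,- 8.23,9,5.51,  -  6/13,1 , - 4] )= [  -  8.23, - 7, - 7, -6, - 4, - 1  , - 6/13, 0,1 , 1, 4,5.51 , 7, 7.01 , 9] 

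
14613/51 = 286 +9/17 = 286.53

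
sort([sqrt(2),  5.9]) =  [ sqrt(2 ), 5.9 ] 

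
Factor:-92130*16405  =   -2^1*3^1*5^2*17^1 * 37^1*83^1*193^1 =- 1511392650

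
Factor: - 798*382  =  -304836= -2^2*3^1*7^1*19^1*191^1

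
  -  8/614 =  - 1+ 303/307 =- 0.01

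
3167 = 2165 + 1002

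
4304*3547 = 15266288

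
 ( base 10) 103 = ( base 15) 6d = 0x67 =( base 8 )147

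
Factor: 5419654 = 2^1* 103^1 * 26309^1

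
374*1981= 740894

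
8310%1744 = 1334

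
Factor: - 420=-2^2*3^1*5^1*7^1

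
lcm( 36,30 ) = 180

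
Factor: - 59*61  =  -59^1*61^1 = -  3599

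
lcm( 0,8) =0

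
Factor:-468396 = -2^2*3^3*4337^1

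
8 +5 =13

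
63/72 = 7/8 = 0.88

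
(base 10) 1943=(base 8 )3627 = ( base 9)2588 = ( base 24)38N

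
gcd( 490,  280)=70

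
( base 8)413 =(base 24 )B3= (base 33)83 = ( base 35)7m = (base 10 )267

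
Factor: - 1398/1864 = - 2^( - 2)*3^1 = - 3/4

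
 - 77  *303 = -23331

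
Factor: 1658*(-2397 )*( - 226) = 2^2*3^1*17^1*47^1*113^1*829^1 = 898175076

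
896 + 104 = 1000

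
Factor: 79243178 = 2^1*7^1* 67^1*84481^1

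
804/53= 804/53 =15.17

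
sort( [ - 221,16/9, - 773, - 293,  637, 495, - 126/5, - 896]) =[ - 896,-773, -293, - 221,-126/5, 16/9,  495, 637] 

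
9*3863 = 34767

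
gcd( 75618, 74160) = 18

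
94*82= 7708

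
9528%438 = 330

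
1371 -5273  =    -  3902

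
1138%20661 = 1138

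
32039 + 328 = 32367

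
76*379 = 28804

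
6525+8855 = 15380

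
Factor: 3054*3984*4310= 52440356160 = 2^6*3^2*5^1 *83^1*431^1*509^1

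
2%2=0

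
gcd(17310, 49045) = 2885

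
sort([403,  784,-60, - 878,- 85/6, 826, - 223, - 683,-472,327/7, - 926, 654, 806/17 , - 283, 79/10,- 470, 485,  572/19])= [ - 926, - 878, - 683, - 472, - 470, - 283 , - 223, - 60 , - 85/6, 79/10, 572/19, 327/7,806/17,403, 485,654, 784,826] 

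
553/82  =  553/82 = 6.74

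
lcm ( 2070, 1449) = 14490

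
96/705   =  32/235  =  0.14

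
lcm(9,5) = 45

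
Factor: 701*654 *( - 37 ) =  - 16962798 = - 2^1*3^1*37^1*109^1*701^1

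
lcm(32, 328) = 1312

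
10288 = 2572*4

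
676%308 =60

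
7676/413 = 7676/413 =18.59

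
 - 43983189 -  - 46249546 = 2266357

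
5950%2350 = 1250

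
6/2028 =1/338 = 0.00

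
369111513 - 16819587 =352291926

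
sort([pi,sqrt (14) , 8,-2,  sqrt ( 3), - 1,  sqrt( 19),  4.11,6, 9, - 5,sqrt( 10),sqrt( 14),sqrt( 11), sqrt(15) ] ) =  [ - 5,-2, - 1 , sqrt( 3),pi,  sqrt(10), sqrt(11), sqrt( 14),sqrt(14),sqrt(15) , 4.11, sqrt( 19), 6, 8,9 ]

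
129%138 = 129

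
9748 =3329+6419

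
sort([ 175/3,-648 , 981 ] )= [ - 648, 175/3, 981] 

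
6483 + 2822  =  9305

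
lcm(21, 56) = 168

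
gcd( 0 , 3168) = 3168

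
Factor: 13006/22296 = 7/12 = 2^ ( - 2)*3^( - 1)* 7^1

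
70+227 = 297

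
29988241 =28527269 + 1460972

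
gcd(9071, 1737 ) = 193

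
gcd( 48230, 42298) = 2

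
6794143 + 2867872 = 9662015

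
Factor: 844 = 2^2*211^1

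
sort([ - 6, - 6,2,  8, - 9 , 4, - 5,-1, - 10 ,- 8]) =[ - 10, - 9, - 8, - 6,  -  6, - 5, - 1,2, 4, 8]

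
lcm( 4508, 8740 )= 428260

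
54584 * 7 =382088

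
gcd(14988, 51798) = 6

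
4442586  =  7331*606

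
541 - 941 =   -  400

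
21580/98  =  220  +  10/49 = 220.20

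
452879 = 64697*7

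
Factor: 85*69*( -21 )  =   - 123165 = - 3^2 *5^1*7^1 * 17^1 * 23^1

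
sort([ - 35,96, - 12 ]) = [ - 35, - 12,96 ]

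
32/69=32/69  =  0.46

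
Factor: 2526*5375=2^1 * 3^1 * 5^3 * 43^1 * 421^1 =13577250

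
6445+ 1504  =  7949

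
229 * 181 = 41449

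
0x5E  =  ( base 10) 94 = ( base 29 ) 37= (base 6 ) 234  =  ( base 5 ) 334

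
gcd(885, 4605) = 15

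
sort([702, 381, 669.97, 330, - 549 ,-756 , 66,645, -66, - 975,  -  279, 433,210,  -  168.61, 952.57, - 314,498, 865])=[-975, - 756, - 549  , - 314,-279, - 168.61, - 66,66, 210, 330, 381, 433, 498, 645,669.97, 702, 865,  952.57 ]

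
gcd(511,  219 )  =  73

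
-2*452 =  - 904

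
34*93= 3162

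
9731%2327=423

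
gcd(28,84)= 28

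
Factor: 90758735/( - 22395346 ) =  - 2^( - 1 ) * 5^1  *43^ ( - 1)*260411^( - 1)*18151747^1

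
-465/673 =-1 + 208/673 = - 0.69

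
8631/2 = 8631/2 = 4315.50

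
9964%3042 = 838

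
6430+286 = 6716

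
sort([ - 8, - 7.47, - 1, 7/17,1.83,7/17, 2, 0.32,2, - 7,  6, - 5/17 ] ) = [-8, - 7.47 , - 7,-1, -5/17,  0.32,7/17,7/17, 1.83,2, 2,6]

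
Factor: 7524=2^2*3^2*11^1*19^1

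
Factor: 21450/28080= 55/72 = 2^(-3 )*3^( - 2)*5^1 * 11^1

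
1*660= 660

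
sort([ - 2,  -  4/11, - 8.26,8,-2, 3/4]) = [ - 8.26, - 2 ,-2, - 4/11, 3/4, 8] 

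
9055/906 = 9 + 901/906=9.99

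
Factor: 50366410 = 2^1*5^1*17^1*296273^1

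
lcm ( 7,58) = 406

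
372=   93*4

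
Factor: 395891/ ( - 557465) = - 5^(-1)*111493^( - 1)*395891^1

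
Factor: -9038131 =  - 269^1*33599^1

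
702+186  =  888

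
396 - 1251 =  - 855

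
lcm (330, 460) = 15180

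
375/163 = 375/163 = 2.30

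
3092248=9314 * 332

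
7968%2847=2274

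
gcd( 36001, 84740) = 1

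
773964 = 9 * 85996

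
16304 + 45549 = 61853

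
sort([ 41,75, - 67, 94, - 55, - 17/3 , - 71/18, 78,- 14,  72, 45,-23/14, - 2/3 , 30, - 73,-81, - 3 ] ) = [-81, - 73, -67, - 55, - 14 , -17/3, -71/18, - 3, - 23/14, - 2/3, 30,41, 45, 72, 75, 78, 94 ] 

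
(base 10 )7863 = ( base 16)1eb7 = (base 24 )DFF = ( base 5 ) 222423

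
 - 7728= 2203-9931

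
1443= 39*37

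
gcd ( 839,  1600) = 1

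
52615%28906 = 23709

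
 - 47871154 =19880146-67751300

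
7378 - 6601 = 777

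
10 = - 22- - 32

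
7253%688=373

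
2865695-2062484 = 803211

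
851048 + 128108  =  979156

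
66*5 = 330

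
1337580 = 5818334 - 4480754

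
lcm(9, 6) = 18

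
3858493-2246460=1612033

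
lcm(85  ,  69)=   5865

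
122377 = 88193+34184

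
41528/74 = 561+7/37 = 561.19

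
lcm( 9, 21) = 63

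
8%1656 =8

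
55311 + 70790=126101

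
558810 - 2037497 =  - 1478687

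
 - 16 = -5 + - 11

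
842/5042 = 421/2521 = 0.17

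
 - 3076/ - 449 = 6 + 382/449 = 6.85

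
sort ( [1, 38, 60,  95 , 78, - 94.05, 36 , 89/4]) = [-94.05, 1,89/4, 36,38, 60,78,95]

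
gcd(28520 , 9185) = 5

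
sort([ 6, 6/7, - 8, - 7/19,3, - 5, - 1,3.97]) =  [ - 8, - 5, - 1,- 7/19,6/7,3,3.97,6 ]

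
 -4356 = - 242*18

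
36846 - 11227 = 25619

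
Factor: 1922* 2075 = 3988150 = 2^1*5^2*31^2*83^1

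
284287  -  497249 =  - 212962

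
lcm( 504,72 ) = 504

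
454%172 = 110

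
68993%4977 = 4292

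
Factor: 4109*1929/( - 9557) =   -  7926261/9557 = - 3^1*7^1*19^( - 1)*503^( - 1)*587^1*643^1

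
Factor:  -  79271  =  -17^1 * 4663^1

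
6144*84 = 516096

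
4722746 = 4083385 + 639361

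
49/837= 49/837 = 0.06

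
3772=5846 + -2074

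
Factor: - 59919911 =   -  229^1* 233^1*1123^1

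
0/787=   0 =0.00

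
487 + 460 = 947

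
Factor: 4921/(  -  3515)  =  -5^ ( - 1 )*7^1 =- 7/5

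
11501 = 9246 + 2255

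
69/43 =1+26/43 = 1.60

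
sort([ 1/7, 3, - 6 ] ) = [ - 6, 1/7, 3] 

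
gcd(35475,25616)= 1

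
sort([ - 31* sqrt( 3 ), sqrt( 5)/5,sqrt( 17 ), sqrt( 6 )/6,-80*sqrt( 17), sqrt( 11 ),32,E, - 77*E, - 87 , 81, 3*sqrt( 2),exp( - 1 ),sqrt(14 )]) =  [ - 80* sqrt( 17), - 77 * E, - 87, - 31*sqrt( 3), exp( - 1 ),sqrt(6 ) /6,sqrt( 5)/5,E,sqrt(11), sqrt ( 14),  sqrt( 17 ), 3*sqrt ( 2 ),32,81 ] 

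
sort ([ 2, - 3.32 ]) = [ - 3.32,  2]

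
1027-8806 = -7779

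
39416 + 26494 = 65910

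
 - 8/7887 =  - 1+7879/7887=-0.00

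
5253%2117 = 1019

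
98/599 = 98/599 = 0.16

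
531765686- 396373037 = 135392649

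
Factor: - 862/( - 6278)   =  431/3139 = 43^(- 1 )*73^( - 1 )*431^1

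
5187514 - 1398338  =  3789176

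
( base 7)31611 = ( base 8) 17250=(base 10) 7848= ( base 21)hgf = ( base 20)jc8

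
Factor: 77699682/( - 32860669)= - 2^1*3^3 * 89^( - 1)*251^ ( - 1 )*1471^(-1)  *  1438883^1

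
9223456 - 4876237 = 4347219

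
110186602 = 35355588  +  74831014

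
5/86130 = 1/17226= 0.00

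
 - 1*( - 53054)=53054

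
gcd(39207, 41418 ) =3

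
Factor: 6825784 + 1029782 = 7855566 = 2^1*3^1 * 1103^1 * 1187^1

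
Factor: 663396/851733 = 236/303 = 2^2*3^( - 1 )*59^1 * 101^ ( - 1)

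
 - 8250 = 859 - 9109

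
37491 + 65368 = 102859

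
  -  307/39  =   - 307/39 = -7.87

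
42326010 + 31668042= 73994052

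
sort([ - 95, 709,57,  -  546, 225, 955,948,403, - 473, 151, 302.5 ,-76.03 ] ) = [ - 546 , - 473,- 95, - 76.03,  57, 151, 225, 302.5 , 403,  709,948, 955] 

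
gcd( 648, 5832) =648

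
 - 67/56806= - 1  +  56739/56806 = - 0.00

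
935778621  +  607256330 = 1543034951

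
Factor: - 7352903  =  -463^1*15881^1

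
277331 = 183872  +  93459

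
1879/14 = 1879/14 = 134.21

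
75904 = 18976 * 4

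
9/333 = 1/37  =  0.03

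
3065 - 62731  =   - 59666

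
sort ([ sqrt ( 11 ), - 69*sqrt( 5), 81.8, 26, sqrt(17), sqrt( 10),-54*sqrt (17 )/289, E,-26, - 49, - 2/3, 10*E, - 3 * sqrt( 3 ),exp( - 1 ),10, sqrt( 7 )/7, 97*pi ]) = [ - 69*sqrt( 5 ), - 49, - 26, - 3* sqrt( 3 ), -54 *sqrt( 17) /289, - 2/3 , exp( - 1 ), sqrt(7) /7,  E,sqrt( 10), sqrt( 11), sqrt( 17),10,26,10*E  ,  81.8, 97*pi]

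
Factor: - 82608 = -2^4* 3^1*1721^1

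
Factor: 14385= 3^1  *  5^1*7^1*137^1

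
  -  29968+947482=917514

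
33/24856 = 33/24856 = 0.00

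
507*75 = 38025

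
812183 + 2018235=2830418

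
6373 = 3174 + 3199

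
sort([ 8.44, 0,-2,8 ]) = [-2,0,8, 8.44 ]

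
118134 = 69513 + 48621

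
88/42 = 2+2/21 = 2.10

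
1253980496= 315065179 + 938915317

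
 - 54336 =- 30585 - 23751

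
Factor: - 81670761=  - 3^4*89^1*11329^1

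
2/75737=2/75737 = 0.00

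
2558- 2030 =528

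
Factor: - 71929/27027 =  - 3^( - 3)*7^( - 1)*503^1 = - 503/189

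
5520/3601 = 1 + 1919/3601= 1.53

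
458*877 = 401666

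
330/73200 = 11/2440 = 0.00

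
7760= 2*3880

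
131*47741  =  6254071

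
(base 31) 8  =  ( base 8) 10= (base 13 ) 8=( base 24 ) 8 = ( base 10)8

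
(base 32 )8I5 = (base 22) I2H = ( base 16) 2245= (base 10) 8773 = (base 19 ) 155e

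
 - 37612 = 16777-54389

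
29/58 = 1/2= 0.50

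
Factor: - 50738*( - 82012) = 2^3*7^1 * 23^1*29^1*101^1*1103^1 = 4161124856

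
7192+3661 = 10853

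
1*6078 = 6078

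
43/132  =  43/132 = 0.33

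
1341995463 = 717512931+624482532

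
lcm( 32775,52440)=262200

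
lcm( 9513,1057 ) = 9513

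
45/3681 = 5/409 = 0.01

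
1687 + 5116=6803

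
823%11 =9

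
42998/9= 42998/9= 4777.56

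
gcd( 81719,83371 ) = 1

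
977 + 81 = 1058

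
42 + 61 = 103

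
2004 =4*501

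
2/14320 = 1/7160=0.00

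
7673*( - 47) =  - 360631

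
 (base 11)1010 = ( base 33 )17m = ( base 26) 1pg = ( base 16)53E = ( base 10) 1342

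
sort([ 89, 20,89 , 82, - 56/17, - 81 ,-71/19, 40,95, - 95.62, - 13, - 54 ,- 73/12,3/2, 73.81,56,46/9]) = [ - 95.62, - 81, - 54 ,-13, - 73/12, - 71/19,-56/17  ,  3/2,  46/9, 20,40, 56, 73.81, 82,  89, 89,95]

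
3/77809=3/77809=0.00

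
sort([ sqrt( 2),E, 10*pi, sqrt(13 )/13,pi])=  [ sqrt(13)/13,  sqrt(2 ), E, pi, 10*pi] 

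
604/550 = 1+ 27/275 = 1.10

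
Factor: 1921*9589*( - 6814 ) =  - 2^1*17^1*43^1*113^1 *223^1*3407^1 = -125517075766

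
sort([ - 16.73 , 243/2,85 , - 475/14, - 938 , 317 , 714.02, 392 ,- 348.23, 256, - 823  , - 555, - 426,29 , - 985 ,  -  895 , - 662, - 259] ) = [ -985, - 938,  -  895, - 823, - 662,-555, - 426 , - 348.23, - 259,  -  475/14, - 16.73 , 29,85, 243/2,256, 317, 392 , 714.02 ] 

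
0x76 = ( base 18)6A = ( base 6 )314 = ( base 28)46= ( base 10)118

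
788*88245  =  69537060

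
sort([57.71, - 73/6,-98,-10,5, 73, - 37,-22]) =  [- 98, - 37,-22, - 73/6, - 10,5,57.71, 73] 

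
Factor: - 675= - 3^3*5^2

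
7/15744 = 7/15744=0.00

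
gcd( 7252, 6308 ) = 4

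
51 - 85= - 34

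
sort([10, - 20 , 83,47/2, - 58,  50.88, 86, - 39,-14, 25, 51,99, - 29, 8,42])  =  [ - 58 , - 39, - 29, - 20, - 14,8, 10,47/2 , 25,42,50.88,51,83, 86,99] 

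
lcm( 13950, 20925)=41850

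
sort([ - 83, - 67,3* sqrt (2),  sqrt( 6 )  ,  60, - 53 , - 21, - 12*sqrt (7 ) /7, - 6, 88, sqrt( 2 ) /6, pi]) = [ - 83, - 67, - 53 , - 21,  -  6, - 12 * sqrt(7 ) /7, sqrt( 2)/6 , sqrt(6 ),pi,3*sqrt(2 ) , 60,88 ]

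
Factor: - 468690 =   -  2^1 * 3^1*5^1 *17^1 * 919^1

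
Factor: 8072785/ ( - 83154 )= - 2^( - 1)*3^(-1 )*5^1*7^1*263^1*877^1 * 13859^( - 1 ) 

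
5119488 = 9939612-4820124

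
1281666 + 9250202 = 10531868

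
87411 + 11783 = 99194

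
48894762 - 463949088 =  - 415054326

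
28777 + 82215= 110992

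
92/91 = 1 + 1/91   =  1.01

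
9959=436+9523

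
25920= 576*45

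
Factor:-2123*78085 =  - 5^1*7^1*11^1*23^1 * 97^1*193^1 = -165774455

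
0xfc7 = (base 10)4039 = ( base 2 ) 111111000111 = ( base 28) 547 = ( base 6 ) 30411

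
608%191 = 35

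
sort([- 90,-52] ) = [ - 90, -52 ] 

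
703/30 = 23+13/30  =  23.43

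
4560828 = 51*89428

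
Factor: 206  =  2^1 *103^1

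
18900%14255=4645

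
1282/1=1282=1282.00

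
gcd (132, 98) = 2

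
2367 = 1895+472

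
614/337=1 + 277/337 = 1.82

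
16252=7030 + 9222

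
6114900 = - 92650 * ( - 66)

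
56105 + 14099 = 70204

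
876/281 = 876/281 = 3.12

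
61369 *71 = 4357199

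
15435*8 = 123480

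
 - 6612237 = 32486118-39098355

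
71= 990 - 919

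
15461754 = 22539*686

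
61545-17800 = 43745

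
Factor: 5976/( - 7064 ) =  - 747/883 =- 3^2*83^1*883^( - 1)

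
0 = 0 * 348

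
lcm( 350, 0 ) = 0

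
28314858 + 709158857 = 737473715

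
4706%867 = 371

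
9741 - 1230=8511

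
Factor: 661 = 661^1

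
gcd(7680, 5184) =192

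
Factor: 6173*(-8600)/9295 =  - 10617560/1859 = - 2^3 * 5^1*11^( - 1 )*13^( - 2)*43^1*6173^1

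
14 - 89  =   - 75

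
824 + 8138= 8962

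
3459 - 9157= - 5698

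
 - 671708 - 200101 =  - 871809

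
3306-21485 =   -  18179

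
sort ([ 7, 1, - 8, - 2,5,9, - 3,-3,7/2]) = [ - 8,- 3, - 3, - 2,1,7/2, 5, 7,9 ]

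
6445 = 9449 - 3004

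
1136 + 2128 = 3264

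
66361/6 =11060+1/6= 11060.17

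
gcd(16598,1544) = 386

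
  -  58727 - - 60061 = 1334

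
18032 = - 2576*( -7)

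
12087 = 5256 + 6831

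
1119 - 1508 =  - 389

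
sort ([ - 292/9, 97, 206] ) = [  -  292/9 , 97,  206 ]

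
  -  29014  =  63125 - 92139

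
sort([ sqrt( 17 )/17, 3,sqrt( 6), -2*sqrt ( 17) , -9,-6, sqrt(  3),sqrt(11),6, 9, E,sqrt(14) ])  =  [- 9,-2*sqrt(17 ), - 6,sqrt( 17)/17,sqrt ( 3) , sqrt(6),E,3, sqrt (11 ),sqrt ( 14), 6,9 ]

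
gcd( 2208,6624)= 2208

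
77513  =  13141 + 64372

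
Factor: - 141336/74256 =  - 2^( - 1 ) * 3^1 * 7^( - 1 )*17^(-1)*151^1 = -453/238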